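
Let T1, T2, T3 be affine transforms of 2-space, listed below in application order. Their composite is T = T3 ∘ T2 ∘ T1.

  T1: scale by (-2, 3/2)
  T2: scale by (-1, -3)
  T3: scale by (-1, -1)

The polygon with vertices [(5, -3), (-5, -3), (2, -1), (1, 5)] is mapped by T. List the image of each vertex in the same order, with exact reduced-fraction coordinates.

image vertices: (-10, -27/2), (10, -27/2), (-4, -9/2), (-2, 45/2)

T1 scale by (-2, 3/2): (5, -3) → (-10, -9/2); (-5, -3) → (10, -9/2); (2, -1) → (-4, -3/2); (1, 5) → (-2, 15/2)
T2 scale by (-1, -3): (-10, -9/2) → (10, 27/2); (10, -9/2) → (-10, 27/2); (-4, -3/2) → (4, 9/2); (-2, 15/2) → (2, -45/2)
T3 scale by (-1, -1): (10, 27/2) → (-10, -27/2); (-10, 27/2) → (10, -27/2); (4, 9/2) → (-4, -9/2); (2, -45/2) → (-2, 45/2)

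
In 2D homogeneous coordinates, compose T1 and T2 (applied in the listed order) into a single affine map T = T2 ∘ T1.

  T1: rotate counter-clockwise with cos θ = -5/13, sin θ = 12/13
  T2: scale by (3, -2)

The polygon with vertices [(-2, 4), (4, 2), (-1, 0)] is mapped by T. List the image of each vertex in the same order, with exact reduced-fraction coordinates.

T1 rotate counter-clockwise with cos θ = -5/13, sin θ = 12/13: (-2, 4) → (-38/13, -44/13); (4, 2) → (-44/13, 38/13); (-1, 0) → (5/13, -12/13)
T2 scale by (3, -2): (-38/13, -44/13) → (-114/13, 88/13); (-44/13, 38/13) → (-132/13, -76/13); (5/13, -12/13) → (15/13, 24/13)

image vertices: (-114/13, 88/13), (-132/13, -76/13), (15/13, 24/13)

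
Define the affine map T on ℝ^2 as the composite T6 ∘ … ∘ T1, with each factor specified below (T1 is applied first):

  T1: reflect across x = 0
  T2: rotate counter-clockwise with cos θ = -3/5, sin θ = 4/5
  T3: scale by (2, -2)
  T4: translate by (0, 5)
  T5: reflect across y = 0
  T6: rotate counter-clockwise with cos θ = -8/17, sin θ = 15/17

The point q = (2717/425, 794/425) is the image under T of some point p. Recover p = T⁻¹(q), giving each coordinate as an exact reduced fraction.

p = (1/5, 1)

T1 = [-1 0 0; 0 1 0; 0 0 1]
T2·T1 = [3/5 -4/5 0; -4/5 -3/5 0; 0 0 1]
T3·…·T1 = [6/5 -8/5 0; 8/5 6/5 0; 0 0 1]
T4·…·T1 = [6/5 -8/5 0; 8/5 6/5 5; 0 0 1]
T5·…·T1 = [6/5 -8/5 0; -8/5 -6/5 -5; 0 0 1]
T6·…·T1 = [72/85 154/85 75/17; 154/85 -72/85 40/17; 0 0 1]
det M = -4; M⁻¹ = [18/85 77/170 -2; 77/170 -18/85 -3/2; 0 0 1]
M⁻¹ · (2717/425, 794/425)ᵀ = (1/5, 1)ᵀ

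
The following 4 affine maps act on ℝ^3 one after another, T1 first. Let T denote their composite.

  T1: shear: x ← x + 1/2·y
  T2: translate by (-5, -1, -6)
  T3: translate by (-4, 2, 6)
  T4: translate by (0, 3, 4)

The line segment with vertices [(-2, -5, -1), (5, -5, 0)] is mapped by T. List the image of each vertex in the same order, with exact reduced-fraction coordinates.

image vertices: (-27/2, -1, 3), (-13/2, -1, 4)

T1 shear: x ← x + 1/2·y: (-2, -5, -1) → (-9/2, -5, -1); (5, -5, 0) → (5/2, -5, 0)
T2 translate by (-5, -1, -6): (-9/2, -5, -1) → (-19/2, -6, -7); (5/2, -5, 0) → (-5/2, -6, -6)
T3 translate by (-4, 2, 6): (-19/2, -6, -7) → (-27/2, -4, -1); (-5/2, -6, -6) → (-13/2, -4, 0)
T4 translate by (0, 3, 4): (-27/2, -4, -1) → (-27/2, -1, 3); (-13/2, -4, 0) → (-13/2, -1, 4)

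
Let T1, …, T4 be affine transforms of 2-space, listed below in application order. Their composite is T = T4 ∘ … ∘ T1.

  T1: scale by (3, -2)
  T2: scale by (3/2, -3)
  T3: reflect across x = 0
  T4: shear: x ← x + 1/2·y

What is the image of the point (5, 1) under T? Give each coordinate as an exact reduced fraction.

T1 scale by (3, -2): (5, 1) → (15, -2)
T2 scale by (3/2, -3): (15, -2) → (45/2, 6)
T3 reflect across x = 0: (45/2, 6) → (-45/2, 6)
T4 shear: x ← x + 1/2·y: (-45/2, 6) → (-39/2, 6)

T(p) = (-39/2, 6)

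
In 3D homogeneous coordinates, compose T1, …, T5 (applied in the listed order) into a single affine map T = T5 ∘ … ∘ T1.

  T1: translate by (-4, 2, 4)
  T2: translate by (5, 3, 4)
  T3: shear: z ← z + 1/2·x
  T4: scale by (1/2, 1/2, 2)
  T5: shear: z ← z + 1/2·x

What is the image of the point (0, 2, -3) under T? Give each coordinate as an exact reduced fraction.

T1 translate by (-4, 2, 4): (0, 2, -3) → (-4, 4, 1)
T2 translate by (5, 3, 4): (-4, 4, 1) → (1, 7, 5)
T3 shear: z ← z + 1/2·x: (1, 7, 5) → (1, 7, 11/2)
T4 scale by (1/2, 1/2, 2): (1, 7, 11/2) → (1/2, 7/2, 11)
T5 shear: z ← z + 1/2·x: (1/2, 7/2, 11) → (1/2, 7/2, 45/4)

T(p) = (1/2, 7/2, 45/4)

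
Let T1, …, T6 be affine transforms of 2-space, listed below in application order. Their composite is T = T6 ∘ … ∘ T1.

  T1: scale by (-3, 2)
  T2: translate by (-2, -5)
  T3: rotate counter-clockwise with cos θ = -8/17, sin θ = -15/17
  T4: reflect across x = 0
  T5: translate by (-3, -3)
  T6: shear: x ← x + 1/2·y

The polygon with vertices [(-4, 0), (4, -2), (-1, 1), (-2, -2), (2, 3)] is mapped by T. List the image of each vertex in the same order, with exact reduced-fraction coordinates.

T1 scale by (-3, 2): (-4, 0) → (12, 0); (4, -2) → (-12, -4); (-1, 1) → (3, 2); (-2, -2) → (6, -4); (2, 3) → (-6, 6)
T2 translate by (-2, -5): (12, 0) → (10, -5); (-12, -4) → (-14, -9); (3, 2) → (1, -3); (6, -4) → (4, -9); (-6, 6) → (-8, 1)
T3 rotate counter-clockwise with cos θ = -8/17, sin θ = -15/17: (10, -5) → (-155/17, -110/17); (-14, -9) → (-23/17, 282/17); (1, -3) → (-53/17, 9/17); (4, -9) → (-167/17, 12/17); (-8, 1) → (79/17, 112/17)
T4 reflect across x = 0: (-155/17, -110/17) → (155/17, -110/17); (-23/17, 282/17) → (23/17, 282/17); (-53/17, 9/17) → (53/17, 9/17); (-167/17, 12/17) → (167/17, 12/17); (79/17, 112/17) → (-79/17, 112/17)
T5 translate by (-3, -3): (155/17, -110/17) → (104/17, -161/17); (23/17, 282/17) → (-28/17, 231/17); (53/17, 9/17) → (2/17, -42/17); (167/17, 12/17) → (116/17, -39/17); (-79/17, 112/17) → (-130/17, 61/17)
T6 shear: x ← x + 1/2·y: (104/17, -161/17) → (47/34, -161/17); (-28/17, 231/17) → (175/34, 231/17); (2/17, -42/17) → (-19/17, -42/17); (116/17, -39/17) → (193/34, -39/17); (-130/17, 61/17) → (-199/34, 61/17)

image vertices: (47/34, -161/17), (175/34, 231/17), (-19/17, -42/17), (193/34, -39/17), (-199/34, 61/17)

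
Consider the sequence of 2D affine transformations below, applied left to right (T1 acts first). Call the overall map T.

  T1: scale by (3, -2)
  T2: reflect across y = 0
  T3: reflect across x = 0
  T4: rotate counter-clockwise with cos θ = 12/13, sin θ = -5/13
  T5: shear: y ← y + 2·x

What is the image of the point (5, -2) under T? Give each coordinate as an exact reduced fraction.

T(p) = (-200/13, -373/13)

T1 scale by (3, -2): (5, -2) → (15, 4)
T2 reflect across y = 0: (15, 4) → (15, -4)
T3 reflect across x = 0: (15, -4) → (-15, -4)
T4 rotate counter-clockwise with cos θ = 12/13, sin θ = -5/13: (-15, -4) → (-200/13, 27/13)
T5 shear: y ← y + 2·x: (-200/13, 27/13) → (-200/13, -373/13)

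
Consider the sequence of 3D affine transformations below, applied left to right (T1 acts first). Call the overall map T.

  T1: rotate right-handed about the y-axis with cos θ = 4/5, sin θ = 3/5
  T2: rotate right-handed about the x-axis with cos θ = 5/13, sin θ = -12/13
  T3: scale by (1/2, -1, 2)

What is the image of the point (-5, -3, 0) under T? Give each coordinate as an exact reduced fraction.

T(p) = (-2, -21/13, 102/13)

T1 rotate right-handed about the y-axis with cos θ = 4/5, sin θ = 3/5: (-5, -3, 0) → (-4, -3, 3)
T2 rotate right-handed about the x-axis with cos θ = 5/13, sin θ = -12/13: (-4, -3, 3) → (-4, 21/13, 51/13)
T3 scale by (1/2, -1, 2): (-4, 21/13, 51/13) → (-2, -21/13, 102/13)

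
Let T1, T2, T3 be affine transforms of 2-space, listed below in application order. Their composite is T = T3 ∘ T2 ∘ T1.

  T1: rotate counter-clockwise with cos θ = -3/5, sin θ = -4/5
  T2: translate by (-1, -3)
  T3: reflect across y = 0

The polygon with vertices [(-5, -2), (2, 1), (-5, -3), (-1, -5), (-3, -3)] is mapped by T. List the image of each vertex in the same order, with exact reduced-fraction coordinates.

image vertices: (2/5, -11/5), (-7/5, 26/5), (-2/5, -14/5), (-22/5, -4/5), (-8/5, -6/5)

T1 rotate counter-clockwise with cos θ = -3/5, sin θ = -4/5: (-5, -2) → (7/5, 26/5); (2, 1) → (-2/5, -11/5); (-5, -3) → (3/5, 29/5); (-1, -5) → (-17/5, 19/5); (-3, -3) → (-3/5, 21/5)
T2 translate by (-1, -3): (7/5, 26/5) → (2/5, 11/5); (-2/5, -11/5) → (-7/5, -26/5); (3/5, 29/5) → (-2/5, 14/5); (-17/5, 19/5) → (-22/5, 4/5); (-3/5, 21/5) → (-8/5, 6/5)
T3 reflect across y = 0: (2/5, 11/5) → (2/5, -11/5); (-7/5, -26/5) → (-7/5, 26/5); (-2/5, 14/5) → (-2/5, -14/5); (-22/5, 4/5) → (-22/5, -4/5); (-8/5, 6/5) → (-8/5, -6/5)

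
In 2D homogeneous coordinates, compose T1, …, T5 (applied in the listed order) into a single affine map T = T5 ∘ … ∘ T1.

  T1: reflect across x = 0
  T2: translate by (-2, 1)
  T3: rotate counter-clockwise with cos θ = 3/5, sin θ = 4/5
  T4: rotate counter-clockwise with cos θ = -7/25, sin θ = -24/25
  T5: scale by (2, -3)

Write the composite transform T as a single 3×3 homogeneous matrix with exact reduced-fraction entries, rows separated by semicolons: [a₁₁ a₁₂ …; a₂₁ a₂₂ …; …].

T1 = [-1 0 0; 0 1 0; 0 0 1]
T2·T1 = [-1 0 -2; 0 1 1; 0 0 1]
T3·…·T1 = [-3/5 -4/5 -2; -4/5 3/5 -1; 0 0 1]
T4·…·T1 = [-3/5 4/5 -2/5; 4/5 3/5 11/5; 0 0 1]
T5·…·T1 = [-6/5 8/5 -4/5; -12/5 -9/5 -33/5; 0 0 1]

T = [-6/5 8/5 -4/5; -12/5 -9/5 -33/5; 0 0 1]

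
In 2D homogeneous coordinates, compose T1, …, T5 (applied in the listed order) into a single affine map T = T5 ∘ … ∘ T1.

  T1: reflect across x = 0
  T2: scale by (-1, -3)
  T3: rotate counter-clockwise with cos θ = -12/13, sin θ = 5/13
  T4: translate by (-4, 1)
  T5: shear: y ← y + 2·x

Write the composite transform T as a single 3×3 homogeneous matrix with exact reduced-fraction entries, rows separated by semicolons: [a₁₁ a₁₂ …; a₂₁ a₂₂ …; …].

T = [-12/13 15/13 -4; -19/13 66/13 -7; 0 0 1]

T1 = [-1 0 0; 0 1 0; 0 0 1]
T2·T1 = [1 0 0; 0 -3 0; 0 0 1]
T3·…·T1 = [-12/13 15/13 0; 5/13 36/13 0; 0 0 1]
T4·…·T1 = [-12/13 15/13 -4; 5/13 36/13 1; 0 0 1]
T5·…·T1 = [-12/13 15/13 -4; -19/13 66/13 -7; 0 0 1]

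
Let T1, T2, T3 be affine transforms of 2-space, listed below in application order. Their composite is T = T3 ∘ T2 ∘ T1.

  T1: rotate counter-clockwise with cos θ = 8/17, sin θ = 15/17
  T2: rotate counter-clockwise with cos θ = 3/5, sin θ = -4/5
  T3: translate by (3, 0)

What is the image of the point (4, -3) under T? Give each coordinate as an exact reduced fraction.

T1 rotate counter-clockwise with cos θ = 8/17, sin θ = 15/17: (4, -3) → (77/17, 36/17)
T2 rotate counter-clockwise with cos θ = 3/5, sin θ = -4/5: (77/17, 36/17) → (75/17, -40/17)
T3 translate by (3, 0): (75/17, -40/17) → (126/17, -40/17)

T(p) = (126/17, -40/17)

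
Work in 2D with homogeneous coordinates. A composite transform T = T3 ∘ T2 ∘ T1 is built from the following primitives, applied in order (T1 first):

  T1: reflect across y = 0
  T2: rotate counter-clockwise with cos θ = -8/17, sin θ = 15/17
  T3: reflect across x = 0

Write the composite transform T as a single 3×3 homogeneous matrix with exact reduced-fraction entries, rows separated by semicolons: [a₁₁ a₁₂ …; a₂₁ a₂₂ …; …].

T1 = [1 0 0; 0 -1 0; 0 0 1]
T2·T1 = [-8/17 15/17 0; 15/17 8/17 0; 0 0 1]
T3·…·T1 = [8/17 -15/17 0; 15/17 8/17 0; 0 0 1]

T = [8/17 -15/17 0; 15/17 8/17 0; 0 0 1]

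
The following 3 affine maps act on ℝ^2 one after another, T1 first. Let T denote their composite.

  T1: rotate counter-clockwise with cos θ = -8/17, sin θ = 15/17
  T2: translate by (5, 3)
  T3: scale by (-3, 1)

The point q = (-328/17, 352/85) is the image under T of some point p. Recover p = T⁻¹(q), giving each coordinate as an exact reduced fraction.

p = (1/3, -9/5)

T1 = [-8/17 -15/17 0; 15/17 -8/17 0; 0 0 1]
T2·T1 = [-8/17 -15/17 5; 15/17 -8/17 3; 0 0 1]
T3·…·T1 = [24/17 45/17 -15; 15/17 -8/17 3; 0 0 1]
det M = -3; M⁻¹ = [8/51 15/17 -5/17; 5/17 -8/17 99/17; 0 0 1]
M⁻¹ · (-328/17, 352/85)ᵀ = (1/3, -9/5)ᵀ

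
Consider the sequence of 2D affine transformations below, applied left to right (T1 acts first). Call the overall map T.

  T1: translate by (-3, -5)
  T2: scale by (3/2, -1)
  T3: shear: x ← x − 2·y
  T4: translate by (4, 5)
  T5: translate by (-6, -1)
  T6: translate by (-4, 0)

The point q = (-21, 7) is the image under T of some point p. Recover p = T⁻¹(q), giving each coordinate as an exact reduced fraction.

p = (-3, 2)

T1 = [1 0 -3; 0 1 -5; 0 0 1]
T2·T1 = [3/2 0 -9/2; 0 -1 5; 0 0 1]
T3·…·T1 = [3/2 2 -29/2; 0 -1 5; 0 0 1]
T4·…·T1 = [3/2 2 -21/2; 0 -1 10; 0 0 1]
T5·…·T1 = [3/2 2 -33/2; 0 -1 9; 0 0 1]
T6·…·T1 = [3/2 2 -41/2; 0 -1 9; 0 0 1]
det M = -3/2; M⁻¹ = [2/3 4/3 5/3; 0 -1 9; 0 0 1]
M⁻¹ · (-21, 7)ᵀ = (-3, 2)ᵀ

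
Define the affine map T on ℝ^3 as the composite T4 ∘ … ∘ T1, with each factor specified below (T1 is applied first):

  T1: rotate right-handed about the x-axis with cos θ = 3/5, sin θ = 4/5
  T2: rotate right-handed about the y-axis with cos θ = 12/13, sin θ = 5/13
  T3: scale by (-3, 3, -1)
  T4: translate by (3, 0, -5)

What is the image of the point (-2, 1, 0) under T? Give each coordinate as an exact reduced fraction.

T(p) = (99/13, 9/5, -423/65)

T1 rotate right-handed about the x-axis with cos θ = 3/5, sin θ = 4/5: (-2, 1, 0) → (-2, 3/5, 4/5)
T2 rotate right-handed about the y-axis with cos θ = 12/13, sin θ = 5/13: (-2, 3/5, 4/5) → (-20/13, 3/5, 98/65)
T3 scale by (-3, 3, -1): (-20/13, 3/5, 98/65) → (60/13, 9/5, -98/65)
T4 translate by (3, 0, -5): (60/13, 9/5, -98/65) → (99/13, 9/5, -423/65)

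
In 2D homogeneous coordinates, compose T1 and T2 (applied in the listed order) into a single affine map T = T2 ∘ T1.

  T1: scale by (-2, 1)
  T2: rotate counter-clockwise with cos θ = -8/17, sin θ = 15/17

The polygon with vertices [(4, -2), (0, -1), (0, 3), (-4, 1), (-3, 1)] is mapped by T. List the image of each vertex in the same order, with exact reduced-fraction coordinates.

image vertices: (94/17, -104/17), (15/17, 8/17), (-45/17, -24/17), (-79/17, 112/17), (-63/17, 82/17)

T1 scale by (-2, 1): (4, -2) → (-8, -2); (0, -1) → (0, -1); (0, 3) → (0, 3); (-4, 1) → (8, 1); (-3, 1) → (6, 1)
T2 rotate counter-clockwise with cos θ = -8/17, sin θ = 15/17: (-8, -2) → (94/17, -104/17); (0, -1) → (15/17, 8/17); (0, 3) → (-45/17, -24/17); (8, 1) → (-79/17, 112/17); (6, 1) → (-63/17, 82/17)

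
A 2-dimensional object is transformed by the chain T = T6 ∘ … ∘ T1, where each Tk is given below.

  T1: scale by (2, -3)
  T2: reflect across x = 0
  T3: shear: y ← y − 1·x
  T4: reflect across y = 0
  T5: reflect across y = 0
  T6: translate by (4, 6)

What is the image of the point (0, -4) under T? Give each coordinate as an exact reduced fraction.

T(p) = (4, 18)

T1 scale by (2, -3): (0, -4) → (0, 12)
T2 reflect across x = 0: (0, 12) → (0, 12)
T3 shear: y ← y − 1·x: (0, 12) → (0, 12)
T4 reflect across y = 0: (0, 12) → (0, -12)
T5 reflect across y = 0: (0, -12) → (0, 12)
T6 translate by (4, 6): (0, 12) → (4, 18)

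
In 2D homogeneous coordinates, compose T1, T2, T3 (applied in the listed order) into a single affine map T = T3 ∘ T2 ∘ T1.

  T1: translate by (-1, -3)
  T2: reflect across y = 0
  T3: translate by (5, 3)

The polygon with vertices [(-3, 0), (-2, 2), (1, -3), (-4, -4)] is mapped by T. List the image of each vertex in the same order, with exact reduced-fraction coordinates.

image vertices: (1, 6), (2, 4), (5, 9), (0, 10)

T1 translate by (-1, -3): (-3, 0) → (-4, -3); (-2, 2) → (-3, -1); (1, -3) → (0, -6); (-4, -4) → (-5, -7)
T2 reflect across y = 0: (-4, -3) → (-4, 3); (-3, -1) → (-3, 1); (0, -6) → (0, 6); (-5, -7) → (-5, 7)
T3 translate by (5, 3): (-4, 3) → (1, 6); (-3, 1) → (2, 4); (0, 6) → (5, 9); (-5, 7) → (0, 10)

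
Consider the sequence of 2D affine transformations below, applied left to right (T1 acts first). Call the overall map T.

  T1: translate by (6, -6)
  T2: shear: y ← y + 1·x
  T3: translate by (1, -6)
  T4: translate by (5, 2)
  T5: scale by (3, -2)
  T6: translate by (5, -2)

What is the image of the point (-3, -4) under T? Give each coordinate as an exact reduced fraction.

T(p) = (32, 20)

T1 translate by (6, -6): (-3, -4) → (3, -10)
T2 shear: y ← y + 1·x: (3, -10) → (3, -7)
T3 translate by (1, -6): (3, -7) → (4, -13)
T4 translate by (5, 2): (4, -13) → (9, -11)
T5 scale by (3, -2): (9, -11) → (27, 22)
T6 translate by (5, -2): (27, 22) → (32, 20)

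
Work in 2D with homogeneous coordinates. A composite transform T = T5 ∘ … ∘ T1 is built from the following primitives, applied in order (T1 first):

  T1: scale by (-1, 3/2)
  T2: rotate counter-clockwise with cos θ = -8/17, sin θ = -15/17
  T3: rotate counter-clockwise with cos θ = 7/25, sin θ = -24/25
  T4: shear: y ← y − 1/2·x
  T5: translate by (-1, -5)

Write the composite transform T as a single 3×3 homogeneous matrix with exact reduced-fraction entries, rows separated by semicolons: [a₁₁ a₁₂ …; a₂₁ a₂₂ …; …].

T = [416/425 -261/850 -1; -59/85 -447/340 -5; 0 0 1]

T1 = [-1 0 0; 0 3/2 0; 0 0 1]
T2·T1 = [8/17 45/34 0; 15/17 -12/17 0; 0 0 1]
T3·…·T1 = [416/425 -261/850 0; -87/425 -624/425 0; 0 0 1]
T4·…·T1 = [416/425 -261/850 0; -59/85 -447/340 0; 0 0 1]
T5·…·T1 = [416/425 -261/850 -1; -59/85 -447/340 -5; 0 0 1]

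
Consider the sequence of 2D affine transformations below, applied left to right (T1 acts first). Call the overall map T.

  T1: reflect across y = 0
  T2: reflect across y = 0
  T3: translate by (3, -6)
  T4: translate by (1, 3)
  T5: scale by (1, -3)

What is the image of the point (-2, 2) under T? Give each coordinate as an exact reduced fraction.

T(p) = (2, 3)

T1 reflect across y = 0: (-2, 2) → (-2, -2)
T2 reflect across y = 0: (-2, -2) → (-2, 2)
T3 translate by (3, -6): (-2, 2) → (1, -4)
T4 translate by (1, 3): (1, -4) → (2, -1)
T5 scale by (1, -3): (2, -1) → (2, 3)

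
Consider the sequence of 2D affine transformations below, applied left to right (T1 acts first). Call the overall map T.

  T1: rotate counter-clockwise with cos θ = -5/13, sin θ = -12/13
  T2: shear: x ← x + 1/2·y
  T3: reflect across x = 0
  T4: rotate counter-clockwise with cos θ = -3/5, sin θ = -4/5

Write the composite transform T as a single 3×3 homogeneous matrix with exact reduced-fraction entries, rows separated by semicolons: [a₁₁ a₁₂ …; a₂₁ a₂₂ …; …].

T1 = [-5/13 12/13 0; -12/13 -5/13 0; 0 0 1]
T2·T1 = [-11/13 19/26 0; -12/13 -5/13 0; 0 0 1]
T3·…·T1 = [11/13 -19/26 0; -12/13 -5/13 0; 0 0 1]
T4·…·T1 = [-81/65 17/130 0; -8/65 53/65 0; 0 0 1]

T = [-81/65 17/130 0; -8/65 53/65 0; 0 0 1]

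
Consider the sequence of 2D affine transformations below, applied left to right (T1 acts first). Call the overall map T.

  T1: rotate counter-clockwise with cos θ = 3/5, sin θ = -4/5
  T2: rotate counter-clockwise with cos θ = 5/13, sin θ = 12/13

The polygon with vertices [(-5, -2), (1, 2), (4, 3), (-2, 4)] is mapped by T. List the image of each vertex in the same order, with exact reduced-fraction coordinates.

T1 rotate counter-clockwise with cos θ = 3/5, sin θ = -4/5: (-5, -2) → (-23/5, 14/5); (1, 2) → (11/5, 2/5); (4, 3) → (24/5, -7/5); (-2, 4) → (2, 4)
T2 rotate counter-clockwise with cos θ = 5/13, sin θ = 12/13: (-23/5, 14/5) → (-283/65, -206/65); (11/5, 2/5) → (31/65, 142/65); (24/5, -7/5) → (204/65, 253/65); (2, 4) → (-38/13, 44/13)

image vertices: (-283/65, -206/65), (31/65, 142/65), (204/65, 253/65), (-38/13, 44/13)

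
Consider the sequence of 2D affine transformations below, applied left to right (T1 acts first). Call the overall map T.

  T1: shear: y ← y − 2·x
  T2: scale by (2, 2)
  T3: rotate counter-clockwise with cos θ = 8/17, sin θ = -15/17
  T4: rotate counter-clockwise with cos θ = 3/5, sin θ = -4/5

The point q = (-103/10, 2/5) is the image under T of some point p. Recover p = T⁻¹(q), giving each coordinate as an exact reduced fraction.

p = (2, -3/4)

T1 = [1 0 0; -2 1 0; 0 0 1]
T2·T1 = [2 0 0; -4 2 0; 0 0 1]
T3·…·T1 = [-44/17 30/17 0; -62/17 16/17 0; 0 0 1]
T4·…·T1 = [-76/17 154/85 0; -2/17 -72/85 0; 0 0 1]
det M = 4; M⁻¹ = [-18/85 -77/170 0; 1/34 -19/17 0; 0 0 1]
M⁻¹ · (-103/10, 2/5)ᵀ = (2, -3/4)ᵀ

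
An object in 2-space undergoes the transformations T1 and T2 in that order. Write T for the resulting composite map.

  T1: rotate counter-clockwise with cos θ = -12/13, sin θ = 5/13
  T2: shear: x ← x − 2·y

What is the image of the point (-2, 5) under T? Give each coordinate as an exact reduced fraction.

T1 rotate counter-clockwise with cos θ = -12/13, sin θ = 5/13: (-2, 5) → (-1/13, -70/13)
T2 shear: x ← x − 2·y: (-1/13, -70/13) → (139/13, -70/13)

T(p) = (139/13, -70/13)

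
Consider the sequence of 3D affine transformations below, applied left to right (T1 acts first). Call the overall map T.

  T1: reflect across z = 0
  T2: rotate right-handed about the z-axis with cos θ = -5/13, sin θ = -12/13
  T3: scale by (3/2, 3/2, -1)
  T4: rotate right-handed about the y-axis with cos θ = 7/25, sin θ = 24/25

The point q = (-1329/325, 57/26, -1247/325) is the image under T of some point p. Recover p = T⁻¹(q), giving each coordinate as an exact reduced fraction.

p = (-2, 1, -5)

T1 = [1 0 0 0; 0 1 0 0; 0 0 -1 0; 0 0 0 1]
T2·T1 = [-5/13 12/13 0 0; -12/13 -5/13 0 0; 0 0 -1 0; 0 0 0 1]
T3·…·T1 = [-15/26 18/13 0 0; -18/13 -15/26 0 0; 0 0 1 0; 0 0 0 1]
T4·…·T1 = [-21/130 126/325 24/25 0; -18/13 -15/26 0 0; 36/65 -432/325 7/25 0; 0 0 0 1]
det M = 9/4; M⁻¹ = [-14/195 -8/13 16/65 0; 56/325 -10/39 -192/325 0; 24/25 0 7/25 0; 0 0 0 1]
M⁻¹ · (-1329/325, 57/26, -1247/325)ᵀ = (-2, 1, -5)ᵀ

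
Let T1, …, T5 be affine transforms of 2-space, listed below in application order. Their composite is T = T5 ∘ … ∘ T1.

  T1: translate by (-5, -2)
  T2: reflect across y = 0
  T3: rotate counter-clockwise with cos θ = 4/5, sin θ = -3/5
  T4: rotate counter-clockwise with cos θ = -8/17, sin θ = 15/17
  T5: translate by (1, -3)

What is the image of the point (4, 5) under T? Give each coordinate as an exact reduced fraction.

T1 translate by (-5, -2): (4, 5) → (-1, 3)
T2 reflect across y = 0: (-1, 3) → (-1, -3)
T3 rotate counter-clockwise with cos θ = 4/5, sin θ = -3/5: (-1, -3) → (-13/5, -9/5)
T4 rotate counter-clockwise with cos θ = -8/17, sin θ = 15/17: (-13/5, -9/5) → (239/85, -123/85)
T5 translate by (1, -3): (239/85, -123/85) → (324/85, -378/85)

T(p) = (324/85, -378/85)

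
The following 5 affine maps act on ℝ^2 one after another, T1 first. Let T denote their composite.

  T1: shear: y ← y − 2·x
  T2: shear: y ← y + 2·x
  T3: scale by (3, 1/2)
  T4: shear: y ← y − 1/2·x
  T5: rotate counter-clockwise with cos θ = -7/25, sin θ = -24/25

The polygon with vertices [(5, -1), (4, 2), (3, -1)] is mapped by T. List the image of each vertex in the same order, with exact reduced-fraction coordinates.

image vertices: (-297/25, -304/25), (-204/25, -253/25), (-183/25, -181/25)

T1 shear: y ← y − 2·x: (5, -1) → (5, -11); (4, 2) → (4, -6); (3, -1) → (3, -7)
T2 shear: y ← y + 2·x: (5, -11) → (5, -1); (4, -6) → (4, 2); (3, -7) → (3, -1)
T3 scale by (3, 1/2): (5, -1) → (15, -1/2); (4, 2) → (12, 1); (3, -1) → (9, -1/2)
T4 shear: y ← y − 1/2·x: (15, -1/2) → (15, -8); (12, 1) → (12, -5); (9, -1/2) → (9, -5)
T5 rotate counter-clockwise with cos θ = -7/25, sin θ = -24/25: (15, -8) → (-297/25, -304/25); (12, -5) → (-204/25, -253/25); (9, -5) → (-183/25, -181/25)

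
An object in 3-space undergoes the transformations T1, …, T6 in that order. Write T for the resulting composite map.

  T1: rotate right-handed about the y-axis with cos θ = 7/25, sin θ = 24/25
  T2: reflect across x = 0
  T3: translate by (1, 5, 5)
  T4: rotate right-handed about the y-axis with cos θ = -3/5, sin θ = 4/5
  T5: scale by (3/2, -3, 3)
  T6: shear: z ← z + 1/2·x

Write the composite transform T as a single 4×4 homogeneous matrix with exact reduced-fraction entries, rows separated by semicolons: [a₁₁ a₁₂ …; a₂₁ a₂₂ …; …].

T = [-9/10 0 6/5 51/10; 0 -3 0 -15; 39/20 0 12/5 -177/20; 0 0 0 1]

T1 = [7/25 0 24/25 0; 0 1 0 0; -24/25 0 7/25 0; 0 0 0 1]
T2·T1 = [-7/25 0 -24/25 0; 0 1 0 0; -24/25 0 7/25 0; 0 0 0 1]
T3·…·T1 = [-7/25 0 -24/25 1; 0 1 0 5; -24/25 0 7/25 5; 0 0 0 1]
T4·…·T1 = [-3/5 0 4/5 17/5; 0 1 0 5; 4/5 0 3/5 -19/5; 0 0 0 1]
T5·…·T1 = [-9/10 0 6/5 51/10; 0 -3 0 -15; 12/5 0 9/5 -57/5; 0 0 0 1]
T6·…·T1 = [-9/10 0 6/5 51/10; 0 -3 0 -15; 39/20 0 12/5 -177/20; 0 0 0 1]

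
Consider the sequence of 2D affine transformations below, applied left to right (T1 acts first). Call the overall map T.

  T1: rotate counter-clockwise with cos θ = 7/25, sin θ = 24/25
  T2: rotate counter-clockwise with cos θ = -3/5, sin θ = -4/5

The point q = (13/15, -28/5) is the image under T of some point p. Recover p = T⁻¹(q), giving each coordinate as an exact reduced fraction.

T1 = [7/25 -24/25 0; 24/25 7/25 0; 0 0 1]
T2·T1 = [3/5 4/5 0; -4/5 3/5 0; 0 0 1]
det M = 1; M⁻¹ = [3/5 -4/5 0; 4/5 3/5 0; 0 0 1]
M⁻¹ · (13/15, -28/5)ᵀ = (5, -8/3)ᵀ

p = (5, -8/3)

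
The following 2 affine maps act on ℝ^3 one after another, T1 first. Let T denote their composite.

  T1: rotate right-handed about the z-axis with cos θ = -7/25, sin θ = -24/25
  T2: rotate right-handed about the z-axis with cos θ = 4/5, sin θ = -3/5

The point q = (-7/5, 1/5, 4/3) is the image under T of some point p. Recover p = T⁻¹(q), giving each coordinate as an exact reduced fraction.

T1 = [-7/25 24/25 0 0; -24/25 -7/25 0 0; 0 0 1 0; 0 0 0 1]
T2·T1 = [-4/5 3/5 0 0; -3/5 -4/5 0 0; 0 0 1 0; 0 0 0 1]
det M = 1; M⁻¹ = [-4/5 -3/5 0 0; 3/5 -4/5 0 0; 0 0 1 0; 0 0 0 1]
M⁻¹ · (-7/5, 1/5, 4/3)ᵀ = (1, -1, 4/3)ᵀ

p = (1, -1, 4/3)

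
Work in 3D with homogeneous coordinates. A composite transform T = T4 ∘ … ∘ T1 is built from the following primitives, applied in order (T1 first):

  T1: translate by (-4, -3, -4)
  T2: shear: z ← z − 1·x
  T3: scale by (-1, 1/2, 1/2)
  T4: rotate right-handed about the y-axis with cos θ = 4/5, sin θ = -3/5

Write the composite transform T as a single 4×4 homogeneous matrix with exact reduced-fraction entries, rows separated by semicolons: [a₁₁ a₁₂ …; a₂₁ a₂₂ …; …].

T1 = [1 0 0 -4; 0 1 0 -3; 0 0 1 -4; 0 0 0 1]
T2·T1 = [1 0 0 -4; 0 1 0 -3; -1 0 1 0; 0 0 0 1]
T3·…·T1 = [-1 0 0 4; 0 1/2 0 -3/2; -1/2 0 1/2 0; 0 0 0 1]
T4·…·T1 = [-1/2 0 -3/10 16/5; 0 1/2 0 -3/2; -1 0 2/5 12/5; 0 0 0 1]

T = [-1/2 0 -3/10 16/5; 0 1/2 0 -3/2; -1 0 2/5 12/5; 0 0 0 1]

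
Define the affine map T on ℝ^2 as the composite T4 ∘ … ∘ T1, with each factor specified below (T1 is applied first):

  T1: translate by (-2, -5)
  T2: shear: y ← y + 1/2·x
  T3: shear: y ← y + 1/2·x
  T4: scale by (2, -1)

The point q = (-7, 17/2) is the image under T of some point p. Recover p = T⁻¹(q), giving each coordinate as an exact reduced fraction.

T1 = [1 0 -2; 0 1 -5; 0 0 1]
T2·T1 = [1 0 -2; 1/2 1 -6; 0 0 1]
T3·…·T1 = [1 0 -2; 1 1 -7; 0 0 1]
T4·…·T1 = [2 0 -4; -1 -1 7; 0 0 1]
det M = -2; M⁻¹ = [1/2 0 2; -1/2 -1 5; 0 0 1]
M⁻¹ · (-7, 17/2)ᵀ = (-3/2, 0)ᵀ

p = (-3/2, 0)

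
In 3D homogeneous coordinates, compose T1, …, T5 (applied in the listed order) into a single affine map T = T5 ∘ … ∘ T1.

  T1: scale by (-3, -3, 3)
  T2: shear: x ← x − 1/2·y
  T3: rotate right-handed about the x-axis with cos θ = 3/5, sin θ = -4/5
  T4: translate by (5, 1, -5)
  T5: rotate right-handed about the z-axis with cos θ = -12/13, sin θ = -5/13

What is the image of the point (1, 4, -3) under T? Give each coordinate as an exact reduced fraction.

T1 scale by (-3, -3, 3): (1, 4, -3) → (-3, -12, -9)
T2 shear: x ← x − 1/2·y: (-3, -12, -9) → (3, -12, -9)
T3 rotate right-handed about the x-axis with cos θ = 3/5, sin θ = -4/5: (3, -12, -9) → (3, -72/5, 21/5)
T4 translate by (5, 1, -5): (3, -72/5, 21/5) → (8, -67/5, -4/5)
T5 rotate right-handed about the z-axis with cos θ = -12/13, sin θ = -5/13: (8, -67/5, -4/5) → (-163/13, 604/65, -4/5)

T(p) = (-163/13, 604/65, -4/5)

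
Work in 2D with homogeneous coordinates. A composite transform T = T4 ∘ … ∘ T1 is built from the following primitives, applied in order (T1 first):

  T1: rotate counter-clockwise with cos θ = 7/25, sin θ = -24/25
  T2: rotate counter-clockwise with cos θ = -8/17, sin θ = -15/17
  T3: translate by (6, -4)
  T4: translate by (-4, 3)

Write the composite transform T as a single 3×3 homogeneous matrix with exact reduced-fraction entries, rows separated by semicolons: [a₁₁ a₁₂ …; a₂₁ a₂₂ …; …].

T = [-416/425 -87/425 2; 87/425 -416/425 -1; 0 0 1]

T1 = [7/25 24/25 0; -24/25 7/25 0; 0 0 1]
T2·T1 = [-416/425 -87/425 0; 87/425 -416/425 0; 0 0 1]
T3·…·T1 = [-416/425 -87/425 6; 87/425 -416/425 -4; 0 0 1]
T4·…·T1 = [-416/425 -87/425 2; 87/425 -416/425 -1; 0 0 1]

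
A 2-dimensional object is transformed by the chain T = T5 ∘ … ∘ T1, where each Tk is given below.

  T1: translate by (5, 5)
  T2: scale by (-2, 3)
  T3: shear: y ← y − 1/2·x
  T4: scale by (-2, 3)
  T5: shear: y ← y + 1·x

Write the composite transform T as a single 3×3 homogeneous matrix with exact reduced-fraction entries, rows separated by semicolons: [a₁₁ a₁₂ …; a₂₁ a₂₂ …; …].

T = [4 0 20; 7 9 80; 0 0 1]

T1 = [1 0 5; 0 1 5; 0 0 1]
T2·T1 = [-2 0 -10; 0 3 15; 0 0 1]
T3·…·T1 = [-2 0 -10; 1 3 20; 0 0 1]
T4·…·T1 = [4 0 20; 3 9 60; 0 0 1]
T5·…·T1 = [4 0 20; 7 9 80; 0 0 1]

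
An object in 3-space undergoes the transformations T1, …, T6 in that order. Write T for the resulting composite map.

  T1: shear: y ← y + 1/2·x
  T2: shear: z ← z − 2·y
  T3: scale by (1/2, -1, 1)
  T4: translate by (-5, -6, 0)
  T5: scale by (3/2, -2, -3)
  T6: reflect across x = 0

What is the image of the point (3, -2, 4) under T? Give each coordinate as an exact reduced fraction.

T1 shear: y ← y + 1/2·x: (3, -2, 4) → (3, -1/2, 4)
T2 shear: z ← z − 2·y: (3, -1/2, 4) → (3, -1/2, 5)
T3 scale by (1/2, -1, 1): (3, -1/2, 5) → (3/2, 1/2, 5)
T4 translate by (-5, -6, 0): (3/2, 1/2, 5) → (-7/2, -11/2, 5)
T5 scale by (3/2, -2, -3): (-7/2, -11/2, 5) → (-21/4, 11, -15)
T6 reflect across x = 0: (-21/4, 11, -15) → (21/4, 11, -15)

T(p) = (21/4, 11, -15)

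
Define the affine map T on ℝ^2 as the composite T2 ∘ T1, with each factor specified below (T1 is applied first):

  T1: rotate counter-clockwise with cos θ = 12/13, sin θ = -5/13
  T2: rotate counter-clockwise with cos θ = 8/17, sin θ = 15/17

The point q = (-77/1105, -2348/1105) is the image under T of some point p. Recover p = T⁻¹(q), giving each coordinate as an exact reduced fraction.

p = (-7/5, -8/5)

T1 = [12/13 5/13 0; -5/13 12/13 0; 0 0 1]
T2·T1 = [171/221 -140/221 0; 140/221 171/221 0; 0 0 1]
det M = 1; M⁻¹ = [171/221 140/221 0; -140/221 171/221 0; 0 0 1]
M⁻¹ · (-77/1105, -2348/1105)ᵀ = (-7/5, -8/5)ᵀ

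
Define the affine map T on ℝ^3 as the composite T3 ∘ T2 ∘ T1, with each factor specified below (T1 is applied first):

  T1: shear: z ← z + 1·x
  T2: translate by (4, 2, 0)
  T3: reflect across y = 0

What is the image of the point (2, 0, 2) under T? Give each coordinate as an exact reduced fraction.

T1 shear: z ← z + 1·x: (2, 0, 2) → (2, 0, 4)
T2 translate by (4, 2, 0): (2, 0, 4) → (6, 2, 4)
T3 reflect across y = 0: (6, 2, 4) → (6, -2, 4)

T(p) = (6, -2, 4)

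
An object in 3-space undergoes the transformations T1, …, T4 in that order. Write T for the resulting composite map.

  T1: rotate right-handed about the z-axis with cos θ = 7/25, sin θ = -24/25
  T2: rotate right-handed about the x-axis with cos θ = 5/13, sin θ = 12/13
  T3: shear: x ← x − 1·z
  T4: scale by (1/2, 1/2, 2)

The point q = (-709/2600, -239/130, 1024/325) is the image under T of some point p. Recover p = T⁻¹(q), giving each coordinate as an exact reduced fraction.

p = (1/4, 1, 4)

T1 = [7/25 24/25 0 0; -24/25 7/25 0 0; 0 0 1 0; 0 0 0 1]
T2·T1 = [7/25 24/25 0 0; -24/65 7/65 -12/13 0; -288/325 84/325 5/13 0; 0 0 0 1]
T3·…·T1 = [379/325 228/325 -5/13 0; -24/65 7/65 -12/13 0; -288/325 84/325 5/13 0; 0 0 0 1]
T4·…·T1 = [379/650 114/325 -5/26 0; -12/65 7/130 -6/13 0; -576/325 168/325 10/13 0; 0 0 0 1]
det M = 1/2; M⁻¹ = [14/25 -48/65 -197/650 0; 48/25 14/65 198/325 0; 0 -24/13 5/26 0; 0 0 0 1]
M⁻¹ · (-709/2600, -239/130, 1024/325)ᵀ = (1/4, 1, 4)ᵀ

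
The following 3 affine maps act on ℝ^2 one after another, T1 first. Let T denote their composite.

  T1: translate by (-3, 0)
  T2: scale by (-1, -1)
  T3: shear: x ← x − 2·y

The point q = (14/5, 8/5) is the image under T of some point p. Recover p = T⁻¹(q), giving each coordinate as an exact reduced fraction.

p = (-3, -8/5)

T1 = [1 0 -3; 0 1 0; 0 0 1]
T2·T1 = [-1 0 3; 0 -1 0; 0 0 1]
T3·…·T1 = [-1 2 3; 0 -1 0; 0 0 1]
det M = 1; M⁻¹ = [-1 -2 3; 0 -1 0; 0 0 1]
M⁻¹ · (14/5, 8/5)ᵀ = (-3, -8/5)ᵀ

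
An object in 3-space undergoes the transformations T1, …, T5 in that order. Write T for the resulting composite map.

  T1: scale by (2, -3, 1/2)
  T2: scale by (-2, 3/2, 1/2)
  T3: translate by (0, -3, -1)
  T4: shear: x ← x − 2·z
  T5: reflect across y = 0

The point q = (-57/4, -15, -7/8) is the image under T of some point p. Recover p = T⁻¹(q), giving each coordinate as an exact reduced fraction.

p = (4, -4, 1/2)

T1 = [2 0 0 0; 0 -3 0 0; 0 0 1/2 0; 0 0 0 1]
T2·T1 = [-4 0 0 0; 0 -9/2 0 0; 0 0 1/4 0; 0 0 0 1]
T3·…·T1 = [-4 0 0 0; 0 -9/2 0 -3; 0 0 1/4 -1; 0 0 0 1]
T4·…·T1 = [-4 0 -1/2 2; 0 -9/2 0 -3; 0 0 1/4 -1; 0 0 0 1]
T5·…·T1 = [-4 0 -1/2 2; 0 9/2 0 3; 0 0 1/4 -1; 0 0 0 1]
det M = -9/2; M⁻¹ = [-1/4 0 -1/2 0; 0 2/9 0 -2/3; 0 0 4 4; 0 0 0 1]
M⁻¹ · (-57/4, -15, -7/8)ᵀ = (4, -4, 1/2)ᵀ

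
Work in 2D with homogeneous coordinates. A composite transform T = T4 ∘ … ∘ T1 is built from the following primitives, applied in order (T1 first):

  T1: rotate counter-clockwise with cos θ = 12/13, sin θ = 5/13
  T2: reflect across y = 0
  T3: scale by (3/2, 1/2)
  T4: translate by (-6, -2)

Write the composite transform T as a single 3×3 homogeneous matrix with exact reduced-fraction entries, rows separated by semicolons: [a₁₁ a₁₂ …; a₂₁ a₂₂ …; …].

T = [18/13 -15/26 -6; -5/26 -6/13 -2; 0 0 1]

T1 = [12/13 -5/13 0; 5/13 12/13 0; 0 0 1]
T2·T1 = [12/13 -5/13 0; -5/13 -12/13 0; 0 0 1]
T3·…·T1 = [18/13 -15/26 0; -5/26 -6/13 0; 0 0 1]
T4·…·T1 = [18/13 -15/26 -6; -5/26 -6/13 -2; 0 0 1]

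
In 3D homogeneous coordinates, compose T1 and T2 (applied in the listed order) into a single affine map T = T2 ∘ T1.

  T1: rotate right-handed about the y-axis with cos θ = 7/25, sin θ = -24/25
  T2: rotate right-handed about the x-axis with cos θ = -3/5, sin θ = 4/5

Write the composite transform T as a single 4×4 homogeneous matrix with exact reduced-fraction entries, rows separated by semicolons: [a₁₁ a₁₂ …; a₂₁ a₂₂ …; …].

T = [7/25 0 -24/25 0; -96/125 -3/5 -28/125 0; -72/125 4/5 -21/125 0; 0 0 0 1]

T1 = [7/25 0 -24/25 0; 0 1 0 0; 24/25 0 7/25 0; 0 0 0 1]
T2·T1 = [7/25 0 -24/25 0; -96/125 -3/5 -28/125 0; -72/125 4/5 -21/125 0; 0 0 0 1]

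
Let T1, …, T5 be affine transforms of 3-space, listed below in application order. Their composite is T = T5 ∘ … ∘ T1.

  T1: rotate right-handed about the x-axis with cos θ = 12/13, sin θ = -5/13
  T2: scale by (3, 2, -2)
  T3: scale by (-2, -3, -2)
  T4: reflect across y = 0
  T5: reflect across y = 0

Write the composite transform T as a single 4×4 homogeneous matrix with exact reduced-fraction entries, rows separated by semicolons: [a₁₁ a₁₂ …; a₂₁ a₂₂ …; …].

T = [-6 0 0 0; 0 -72/13 -30/13 0; 0 -20/13 48/13 0; 0 0 0 1]

T1 = [1 0 0 0; 0 12/13 5/13 0; 0 -5/13 12/13 0; 0 0 0 1]
T2·T1 = [3 0 0 0; 0 24/13 10/13 0; 0 10/13 -24/13 0; 0 0 0 1]
T3·…·T1 = [-6 0 0 0; 0 -72/13 -30/13 0; 0 -20/13 48/13 0; 0 0 0 1]
T4·…·T1 = [-6 0 0 0; 0 72/13 30/13 0; 0 -20/13 48/13 0; 0 0 0 1]
T5·…·T1 = [-6 0 0 0; 0 -72/13 -30/13 0; 0 -20/13 48/13 0; 0 0 0 1]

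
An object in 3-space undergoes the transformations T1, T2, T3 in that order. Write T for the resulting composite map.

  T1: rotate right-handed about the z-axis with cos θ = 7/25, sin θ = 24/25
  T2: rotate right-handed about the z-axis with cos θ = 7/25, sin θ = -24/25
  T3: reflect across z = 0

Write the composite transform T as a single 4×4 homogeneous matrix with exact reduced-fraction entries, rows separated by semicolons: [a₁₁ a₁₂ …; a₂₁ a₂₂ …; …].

T1 = [7/25 -24/25 0 0; 24/25 7/25 0 0; 0 0 1 0; 0 0 0 1]
T2·T1 = [1 0 0 0; 0 1 0 0; 0 0 1 0; 0 0 0 1]
T3·…·T1 = [1 0 0 0; 0 1 0 0; 0 0 -1 0; 0 0 0 1]

T = [1 0 0 0; 0 1 0 0; 0 0 -1 0; 0 0 0 1]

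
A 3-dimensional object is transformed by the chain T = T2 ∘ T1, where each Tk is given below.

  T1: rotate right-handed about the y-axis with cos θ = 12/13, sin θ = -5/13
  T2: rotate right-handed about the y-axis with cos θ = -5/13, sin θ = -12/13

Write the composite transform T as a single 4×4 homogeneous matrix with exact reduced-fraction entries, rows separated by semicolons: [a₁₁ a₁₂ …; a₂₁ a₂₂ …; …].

T = [-120/169 0 -119/169 0; 0 1 0 0; 119/169 0 -120/169 0; 0 0 0 1]

T1 = [12/13 0 -5/13 0; 0 1 0 0; 5/13 0 12/13 0; 0 0 0 1]
T2·T1 = [-120/169 0 -119/169 0; 0 1 0 0; 119/169 0 -120/169 0; 0 0 0 1]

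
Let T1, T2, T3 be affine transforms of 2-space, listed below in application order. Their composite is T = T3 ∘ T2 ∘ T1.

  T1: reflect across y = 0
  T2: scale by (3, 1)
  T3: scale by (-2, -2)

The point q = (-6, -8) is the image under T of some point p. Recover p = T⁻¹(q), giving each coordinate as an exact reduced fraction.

p = (1, -4)

T1 = [1 0 0; 0 -1 0; 0 0 1]
T2·T1 = [3 0 0; 0 -1 0; 0 0 1]
T3·…·T1 = [-6 0 0; 0 2 0; 0 0 1]
det M = -12; M⁻¹ = [-1/6 0 0; 0 1/2 0; 0 0 1]
M⁻¹ · (-6, -8)ᵀ = (1, -4)ᵀ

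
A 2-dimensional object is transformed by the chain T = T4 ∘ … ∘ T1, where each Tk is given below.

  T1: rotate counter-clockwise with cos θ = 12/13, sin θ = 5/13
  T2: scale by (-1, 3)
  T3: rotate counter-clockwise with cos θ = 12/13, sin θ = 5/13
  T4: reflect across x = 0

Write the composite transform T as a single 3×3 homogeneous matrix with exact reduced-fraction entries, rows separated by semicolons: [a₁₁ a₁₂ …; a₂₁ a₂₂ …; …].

T = [219/169 120/169 0; 120/169 457/169 0; 0 0 1]

T1 = [12/13 -5/13 0; 5/13 12/13 0; 0 0 1]
T2·T1 = [-12/13 5/13 0; 15/13 36/13 0; 0 0 1]
T3·…·T1 = [-219/169 -120/169 0; 120/169 457/169 0; 0 0 1]
T4·…·T1 = [219/169 120/169 0; 120/169 457/169 0; 0 0 1]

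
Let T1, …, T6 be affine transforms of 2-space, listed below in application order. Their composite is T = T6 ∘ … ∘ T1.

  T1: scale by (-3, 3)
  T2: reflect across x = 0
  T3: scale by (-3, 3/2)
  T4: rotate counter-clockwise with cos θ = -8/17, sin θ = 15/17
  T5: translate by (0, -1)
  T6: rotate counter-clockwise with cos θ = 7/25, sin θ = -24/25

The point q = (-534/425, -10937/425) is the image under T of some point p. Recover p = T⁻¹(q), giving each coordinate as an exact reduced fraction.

p = (2, -4)

T1 = [-3 0 0; 0 3 0; 0 0 1]
T2·T1 = [3 0 0; 0 3 0; 0 0 1]
T3·…·T1 = [-9 0 0; 0 9/2 0; 0 0 1]
T4·…·T1 = [72/17 -135/34 0; -135/17 -36/17 0; 0 0 1]
T5·…·T1 = [72/17 -135/34 0; -135/17 -36/17 -1; 0 0 1]
T6·…·T1 = [-2736/425 -2673/850 -24/25; -2673/425 1368/425 -7/25; 0 0 1]
det M = -81/2; M⁻¹ = [-304/3825 -33/425 -5/51; -66/425 608/3825 -16/153; 0 0 1]
M⁻¹ · (-534/425, -10937/425)ᵀ = (2, -4)ᵀ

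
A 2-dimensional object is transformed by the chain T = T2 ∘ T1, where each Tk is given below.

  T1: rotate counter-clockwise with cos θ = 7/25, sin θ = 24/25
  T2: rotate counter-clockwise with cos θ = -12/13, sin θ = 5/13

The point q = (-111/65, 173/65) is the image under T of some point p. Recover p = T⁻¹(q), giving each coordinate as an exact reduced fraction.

p = (-1, -3)

T1 = [7/25 -24/25 0; 24/25 7/25 0; 0 0 1]
T2·T1 = [-204/325 253/325 0; -253/325 -204/325 0; 0 0 1]
det M = 1; M⁻¹ = [-204/325 -253/325 0; 253/325 -204/325 0; 0 0 1]
M⁻¹ · (-111/65, 173/65)ᵀ = (-1, -3)ᵀ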